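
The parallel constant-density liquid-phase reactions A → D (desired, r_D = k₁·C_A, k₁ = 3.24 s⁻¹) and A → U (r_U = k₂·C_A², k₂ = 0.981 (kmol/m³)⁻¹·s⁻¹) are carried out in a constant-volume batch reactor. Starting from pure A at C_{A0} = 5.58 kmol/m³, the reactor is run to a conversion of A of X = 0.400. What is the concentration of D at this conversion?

C_A = C_{A0}(1−X) = 3.348 kmol/m³.
Along a PFR/batch, dC_D/dC_A = −r_D/(r_D+r_U) = −k₁/(k₁+k₂·C_A).
Integrating from C_{A0} to C_A: C_D = (3.24/0.981)·ln[(3.24+0.981·5.58)/(3.24+0.981·3.35)] = 3.303·ln(8.714/6.524) = 0.9558 kmol/m³.

0.956 kmol/m³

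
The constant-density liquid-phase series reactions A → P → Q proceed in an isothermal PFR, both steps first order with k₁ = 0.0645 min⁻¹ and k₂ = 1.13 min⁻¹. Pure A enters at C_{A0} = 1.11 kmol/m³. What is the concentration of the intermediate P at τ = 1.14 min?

Solving the coupled first-order balances gives C_P(τ) = [k₁/(k₂−k₁)]·C_{A0}·(e^(−k₁τ) − e^(−k₂τ)).
e^(−k₁τ) = e^(−0.0645×1.14) = e^(−0.07353) = 0.9291; e^(−k₂τ) = e^(−1.288) = 0.2758.
C_P = 0.0645×1.11/(1.13−0.0645) × (0.9291−0.2758) = 0.06719×0.6533 = 0.04390 kmol/m³.

0.0439 kmol/m³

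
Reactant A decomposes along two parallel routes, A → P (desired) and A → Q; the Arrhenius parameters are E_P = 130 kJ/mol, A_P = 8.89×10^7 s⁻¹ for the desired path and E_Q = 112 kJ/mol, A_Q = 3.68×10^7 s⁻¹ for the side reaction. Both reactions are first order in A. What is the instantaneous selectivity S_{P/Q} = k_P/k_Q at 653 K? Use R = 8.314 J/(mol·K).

Since both paths have the same order in A, the concentration cancels and S_{P/Q} = k_P/k_Q = (A_P/A_Q)·exp[(E_Q−E_P)/(RT)].
(E_Q−E_P)/(RT) = (112−130)×10³/(8.314×653) = -18000/5429 = -3.316.
k_P/k_Q = (8.89×10^7/3.68×10^7)·exp(-3.316) = 2.416 × 0.03632 = 0.0877.
Since E_P > E_Q, raising the temperature improves selectivity toward P.

0.0877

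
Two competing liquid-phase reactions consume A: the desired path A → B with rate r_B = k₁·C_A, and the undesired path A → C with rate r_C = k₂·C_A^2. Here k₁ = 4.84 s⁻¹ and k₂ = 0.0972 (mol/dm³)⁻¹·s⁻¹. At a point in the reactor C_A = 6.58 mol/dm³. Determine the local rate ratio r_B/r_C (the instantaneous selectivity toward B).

7.57

S_{B/C} = r_B/r_C = (k₁·C_A)/(k₂·C_A^2) = (k₁/k₂)·C_A⁻¹.
= (4.84×6.580) / (0.0972×6.580^2) = 31.85/4.208 = 7.57.
The undesired path is higher order in A, so low C_A (CSTR or dilute feed) favours B.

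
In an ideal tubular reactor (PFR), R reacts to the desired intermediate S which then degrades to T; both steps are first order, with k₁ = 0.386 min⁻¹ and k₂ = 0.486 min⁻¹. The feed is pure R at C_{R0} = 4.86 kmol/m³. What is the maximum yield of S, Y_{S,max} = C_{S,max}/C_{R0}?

0.326

Evaluating C_S at τ_opt = ln(k₂/k₁)/(k₂−k₁) gives C_{S,max}/C_{R0} = (k₁/k₂)^[k₂/(k₂−k₁)].
= (0.386/0.486)^(0.486/(0.486−0.386)) = (0.7942)^(4.860) = 0.3264.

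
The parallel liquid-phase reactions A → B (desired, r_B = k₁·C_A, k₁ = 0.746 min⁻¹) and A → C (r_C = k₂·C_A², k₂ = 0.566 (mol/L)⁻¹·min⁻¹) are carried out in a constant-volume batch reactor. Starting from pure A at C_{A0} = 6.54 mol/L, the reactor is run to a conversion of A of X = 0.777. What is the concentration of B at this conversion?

1.37 mol/L

C_A = C_{A0}(1−X) = 1.458 mol/L.
Along a PFR/batch, dC_B/dC_A = −r_B/(r_B+r_C) = −k₁/(k₁+k₂·C_A).
Integrating from C_{A0} to C_A: C_B = (0.746/0.566)·ln[(0.746+0.566·6.54)/(0.746+0.566·1.46)] = 1.318·ln(4.448/1.571) = 1.371 mol/L.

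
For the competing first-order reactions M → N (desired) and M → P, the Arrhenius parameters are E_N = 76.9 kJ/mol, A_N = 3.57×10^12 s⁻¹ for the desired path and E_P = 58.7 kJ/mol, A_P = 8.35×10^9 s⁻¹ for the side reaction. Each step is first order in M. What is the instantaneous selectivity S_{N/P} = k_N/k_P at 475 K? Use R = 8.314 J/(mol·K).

Since both paths have the same order in M, the concentration cancels and S_{N/P} = k_N/k_P = (A_N/A_P)·exp[(E_P−E_N)/(RT)].
(E_P−E_N)/(RT) = (58.7−76.9)×10³/(8.314×475) = -18200/3949 = -4.609.
k_N/k_P = (3.57×10^12/8.35×10^9)·exp(-4.609) = 427.5 × 0.009966 = 4.26.
Since E_N > E_P, raising the temperature improves selectivity toward N.

4.26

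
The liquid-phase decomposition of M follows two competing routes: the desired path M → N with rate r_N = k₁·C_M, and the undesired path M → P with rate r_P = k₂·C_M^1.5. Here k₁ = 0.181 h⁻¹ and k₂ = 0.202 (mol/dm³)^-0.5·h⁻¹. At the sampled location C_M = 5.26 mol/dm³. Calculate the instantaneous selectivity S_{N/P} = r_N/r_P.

S_{N/P} = r_N/r_P = (k₁·C_M)/(k₂·C_M^1.5) = (k₁/k₂)·C_M^-0.5.
= (0.181×5.260) / (0.202×5.260^1.5) = 0.9521/2.437 = 0.391.
The undesired path is higher order in M, so low C_M (CSTR or dilute feed) favours N.

0.391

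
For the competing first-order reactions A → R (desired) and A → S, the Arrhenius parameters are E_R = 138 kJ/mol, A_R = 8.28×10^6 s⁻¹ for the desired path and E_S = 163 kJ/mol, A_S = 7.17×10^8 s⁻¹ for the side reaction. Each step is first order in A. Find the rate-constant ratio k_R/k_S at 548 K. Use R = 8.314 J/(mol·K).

2.79

Since both paths have the same order in A, the concentration cancels and S_{R/S} = k_R/k_S = (A_R/A_S)·exp[(E_S−E_R)/(RT)].
(E_S−E_R)/(RT) = (163−138)×10³/(8.314×548) = 25000/4556 = 5.487.
k_R/k_S = (8.28×10^6/7.17×10^8)·exp(5.487) = 0.01155 × 241.6 = 2.79.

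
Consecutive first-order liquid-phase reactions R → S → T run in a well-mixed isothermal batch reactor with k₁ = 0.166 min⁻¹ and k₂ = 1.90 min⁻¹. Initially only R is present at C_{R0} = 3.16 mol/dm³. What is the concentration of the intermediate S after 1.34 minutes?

0.218 mol/dm³

Solving the coupled first-order balances gives C_S(t) = [k₁/(k₂−k₁)]·C_{R0}·(e^(−k₁t) − e^(−k₂t)).
e^(−k₁t) = e^(−0.166×1.34) = e^(−0.2224) = 0.8006; e^(−k₂t) = e^(−2.546) = 0.07839.
C_S = 0.166×3.16/(1.90−0.166) × (0.8006−0.07839) = 0.3025×0.7222 = 0.2185 mol/dm³.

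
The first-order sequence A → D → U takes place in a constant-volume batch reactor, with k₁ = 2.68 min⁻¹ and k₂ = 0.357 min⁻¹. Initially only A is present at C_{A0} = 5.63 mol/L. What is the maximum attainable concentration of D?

At the optimum, C_{D,max}/C_{A0} = (k₁/k₂)^[k₂/(k₂−k₁)].
= (2.68/0.357)^(0.357/(0.357−2.68)) = (7.507)^(-0.1537) = 0.7336.
C_{D,max} = 0.7336×5.63 = 4.13 mol/L.

4.13 mol/L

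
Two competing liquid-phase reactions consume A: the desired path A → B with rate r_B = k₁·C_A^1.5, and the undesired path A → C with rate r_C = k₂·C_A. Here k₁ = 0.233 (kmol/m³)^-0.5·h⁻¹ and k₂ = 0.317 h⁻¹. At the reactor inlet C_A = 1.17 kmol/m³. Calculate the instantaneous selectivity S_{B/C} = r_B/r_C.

S_{B/C} = r_B/r_C = (k₁·C_A^1.5)/(k₂·C_A) = (k₁/k₂)·C_A^0.5.
= (0.233×1.170^1.5) / (0.317×1.170) = 0.2949/0.3709 = 0.795.
Since the desired path is higher order in A, keeping C_A high (PFR or concentrated feed) favours B.

0.795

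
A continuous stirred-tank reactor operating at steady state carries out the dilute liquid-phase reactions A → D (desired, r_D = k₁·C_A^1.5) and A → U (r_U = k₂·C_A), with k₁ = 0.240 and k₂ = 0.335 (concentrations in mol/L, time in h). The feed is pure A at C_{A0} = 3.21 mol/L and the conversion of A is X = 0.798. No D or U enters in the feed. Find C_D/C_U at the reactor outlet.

0.577

Exit C_A = C_{A0}(1−X) = 3.21×0.202 = 0.6484 mol/L.
Rates in a CSTR are evaluated at the outlet concentration: r_D = 0.240×0.6484^1.5 = 0.1253, r_U = 0.335×0.6484 = 0.2172.
Overall selectivity = C_D/C_U = r_Dτ/(r_Uτ) = r_D/r_U = 0.577.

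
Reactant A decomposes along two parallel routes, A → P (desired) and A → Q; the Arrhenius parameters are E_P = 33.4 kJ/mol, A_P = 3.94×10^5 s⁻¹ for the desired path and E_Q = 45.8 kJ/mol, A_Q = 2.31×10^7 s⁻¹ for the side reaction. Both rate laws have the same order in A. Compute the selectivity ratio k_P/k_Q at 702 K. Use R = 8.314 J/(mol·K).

0.143

With equal orders, S_{P/Q} = k_P/k_Q = (A_P/A_Q)·exp[(E_Q−E_P)/(RT)].
(E_Q−E_P)/(RT) = (45.8−33.4)×10³/(8.314×702) = 12400/5836 = 2.125.
k_P/k_Q = (3.94×10^5/2.31×10^7)·exp(2.125) = 0.01706 × 8.369 = 0.143.
Since E_P < E_Q, lowering the temperature improves selectivity toward P.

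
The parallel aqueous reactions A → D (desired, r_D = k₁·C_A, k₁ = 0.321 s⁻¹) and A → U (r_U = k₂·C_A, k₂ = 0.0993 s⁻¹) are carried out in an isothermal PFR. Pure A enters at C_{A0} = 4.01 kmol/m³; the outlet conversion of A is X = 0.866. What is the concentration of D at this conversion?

2.65 kmol/m³

C_A = C_{A0}(1−X) = 0.5373 kmol/m³.
Both paths are first order in A, so the instantaneous fraction to D is constant: dC_D/d(−C_A) = k₁/(k₁+k₂) = 0.7637.
C_D = 0.7637·(C_{A0}−C_A) = 0.7637×3.473 = 2.65 kmol/m³.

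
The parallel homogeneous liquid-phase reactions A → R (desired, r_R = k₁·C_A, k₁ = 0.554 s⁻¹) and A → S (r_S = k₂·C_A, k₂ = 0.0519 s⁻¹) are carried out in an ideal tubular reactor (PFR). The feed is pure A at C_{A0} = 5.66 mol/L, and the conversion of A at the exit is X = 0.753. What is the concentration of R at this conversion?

C_A = C_{A0}(1−X) = 1.398 mol/L.
Both paths are first order in A, so the instantaneous fraction to R is constant: dC_R/d(−C_A) = k₁/(k₁+k₂) = 0.9143.
C_R = 0.9143·(C_{A0}−C_A) = 0.9143×4.262 = 3.90 mol/L.

3.90 mol/L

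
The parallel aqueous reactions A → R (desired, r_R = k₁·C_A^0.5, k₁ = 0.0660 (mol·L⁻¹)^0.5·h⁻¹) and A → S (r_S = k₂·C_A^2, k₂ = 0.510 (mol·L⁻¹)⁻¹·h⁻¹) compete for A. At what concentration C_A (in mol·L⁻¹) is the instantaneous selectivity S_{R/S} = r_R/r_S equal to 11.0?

0.0517 mol·L⁻¹

S_{R/S} = (k₁/k₂)·C_A^-1.5 ⇒ C_A = (S·k₂/k₁)^(1/(-1.5)).
= (11.0×0.510/0.0660)^(-0.6667) = (85.00)^(-0.6667) = 0.0517 mol·L⁻¹.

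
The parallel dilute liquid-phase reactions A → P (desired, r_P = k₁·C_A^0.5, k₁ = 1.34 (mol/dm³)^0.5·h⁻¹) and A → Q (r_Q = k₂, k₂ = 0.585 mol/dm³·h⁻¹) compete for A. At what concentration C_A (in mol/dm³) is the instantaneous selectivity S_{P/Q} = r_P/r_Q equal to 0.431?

0.0354 mol/dm³

S_{P/Q} = (k₁/k₂)·C_A^0.5 ⇒ C_A = (S·k₂/k₁)^(2).
= (0.431×0.585/1.34)^(2) = (0.1882)^(2) = 0.0354 mol/dm³.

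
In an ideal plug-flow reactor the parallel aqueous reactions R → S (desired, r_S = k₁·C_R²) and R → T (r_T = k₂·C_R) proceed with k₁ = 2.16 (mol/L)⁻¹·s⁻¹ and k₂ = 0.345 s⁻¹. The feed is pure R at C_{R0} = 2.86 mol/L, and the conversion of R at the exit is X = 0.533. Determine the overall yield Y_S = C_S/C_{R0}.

C_R = C_{R0}(1−X) = 1.336 mol/L.
Along a PFR/batch, dC_T/dC_R = −r_T/(r_S+r_T) = −k₂/(k₂+k₁·C_R).
Integrating from C_{R0} to C_R: C_T = (0.345/2.16)·ln[(0.345+2.16·2.86)/(0.345+2.16·1.34)] = 0.1597·ln(6.523/3.230) = 0.1123 mol/L.
Then C_S = (C_{R0}−C_R) − C_T = 1.524 − 0.1123 = 1.412 mol/L.
Y_S = C_S/C_{R0} = 1.412/2.86 = 0.494.

0.494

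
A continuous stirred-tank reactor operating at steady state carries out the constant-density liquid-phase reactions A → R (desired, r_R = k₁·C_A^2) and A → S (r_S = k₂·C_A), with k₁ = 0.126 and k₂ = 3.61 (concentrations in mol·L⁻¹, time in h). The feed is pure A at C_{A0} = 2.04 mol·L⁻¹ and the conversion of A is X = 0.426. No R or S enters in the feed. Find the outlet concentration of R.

Exit C_A = C_{A0}(1−X) = 2.04×0.574 = 1.171 mol·L⁻¹.
A CSTR operates uniformly at the exit composition, giving r_R = 0.1728 and r_S = 4.227 (each k·C_A^n at C_A = 1.171).
Fraction of consumed A going to R: r_R/(r_R+r_S) = 0.03927.
C_R = 0.03927·C_{A0}·X = 0.03927×2.04×0.426 = 0.0341 mol·L⁻¹.

0.0341 mol·L⁻¹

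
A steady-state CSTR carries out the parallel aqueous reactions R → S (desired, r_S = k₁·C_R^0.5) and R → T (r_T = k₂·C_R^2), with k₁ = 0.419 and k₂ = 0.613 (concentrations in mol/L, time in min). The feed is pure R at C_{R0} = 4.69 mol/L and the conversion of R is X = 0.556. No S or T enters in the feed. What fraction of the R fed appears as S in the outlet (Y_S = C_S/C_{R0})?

0.103

Exit C_R = C_{R0}(1−X) = 4.69×0.444 = 2.082 mol/L.
Rates in a CSTR are evaluated at the outlet concentration: r_S = 0.419×2.082^0.5 = 0.6046, r_T = 0.613×2.082^2 = 2.658.
Fraction of consumed R going to S: r_S/(r_S+r_T) = 0.1853.
C_S = 0.1853·C_{R0}·X = 0.1853×4.69×0.556 = 0.483 mol/L; Y_S = C_S/C_{R0} = 0.103.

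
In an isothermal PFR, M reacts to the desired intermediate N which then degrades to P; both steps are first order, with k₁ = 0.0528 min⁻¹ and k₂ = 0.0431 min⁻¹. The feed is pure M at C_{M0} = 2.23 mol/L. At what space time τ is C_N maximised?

Setting dC_N/dτ = 0 gives τ_opt = ln(k₂/k₁)/(k₂−k₁).
= ln(0.0431/0.0528)/(0.0431−0.0528) = ln(0.8163)/-0.009700 = -0.2030/-0.009700 = 20.9 min.

20.9 min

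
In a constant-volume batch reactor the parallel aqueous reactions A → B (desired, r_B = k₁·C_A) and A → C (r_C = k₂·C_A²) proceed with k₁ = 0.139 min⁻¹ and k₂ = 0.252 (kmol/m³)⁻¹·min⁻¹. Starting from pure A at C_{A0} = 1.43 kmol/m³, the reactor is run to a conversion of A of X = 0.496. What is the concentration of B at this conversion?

0.244 kmol/m³

C_A = C_{A0}(1−X) = 0.7207 kmol/m³.
Along a PFR/batch, dC_B/dC_A = −r_B/(r_B+r_C) = −k₁/(k₁+k₂·C_A).
Integrating from C_{A0} to C_A: C_B = (0.139/0.252)·ln[(0.139+0.252·1.43)/(0.139+0.252·0.721)] = 0.5516·ln(0.4994/0.3206) = 0.2444 kmol/m³.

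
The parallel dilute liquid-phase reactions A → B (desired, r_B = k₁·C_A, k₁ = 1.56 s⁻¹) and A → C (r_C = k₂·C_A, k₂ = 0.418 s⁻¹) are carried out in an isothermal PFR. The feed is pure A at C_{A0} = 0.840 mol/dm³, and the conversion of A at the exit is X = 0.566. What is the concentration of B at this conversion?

C_A = C_{A0}(1−X) = 0.3646 mol/dm³.
Both paths are first order in A, so the instantaneous fraction to B is constant: dC_B/d(−C_A) = k₁/(k₁+k₂) = 0.7887.
C_B = 0.7887·(C_{A0}−C_A) = 0.7887×0.4754 = 0.375 mol/dm³.

0.375 mol/dm³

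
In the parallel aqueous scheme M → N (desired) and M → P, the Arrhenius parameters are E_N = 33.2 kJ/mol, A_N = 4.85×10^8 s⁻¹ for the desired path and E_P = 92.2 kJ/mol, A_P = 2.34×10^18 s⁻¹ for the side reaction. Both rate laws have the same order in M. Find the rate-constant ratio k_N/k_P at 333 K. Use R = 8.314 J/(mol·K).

Since both paths have the same order in M, the concentration cancels and S_{N/P} = k_N/k_P = (A_N/A_P)·exp[(E_P−E_N)/(RT)].
(E_P−E_N)/(RT) = (92.2−33.2)×10³/(8.314×333) = 59000/2769 = 21.31.
k_N/k_P = (4.85×10^8/2.34×10^18)·exp(21.31) = 2.073×10^-10 × 1.799×10^9 = 0.373.

0.373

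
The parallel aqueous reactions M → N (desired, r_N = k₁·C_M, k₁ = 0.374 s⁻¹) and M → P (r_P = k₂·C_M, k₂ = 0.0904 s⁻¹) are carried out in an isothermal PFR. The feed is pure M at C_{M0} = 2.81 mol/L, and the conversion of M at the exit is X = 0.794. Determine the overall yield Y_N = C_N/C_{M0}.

C_M = C_{M0}(1−X) = 0.5789 mol/L.
Both paths are first order in M, so the instantaneous fraction to N is constant: dC_N/d(−C_M) = k₁/(k₁+k₂) = 0.8053.
C_N = 0.8053·(C_{M0}−C_M) = 0.8053×2.231 = 1.80 mol/L.
Y_N = C_N/C_{M0} = 1.797/2.81 = 0.639.

0.639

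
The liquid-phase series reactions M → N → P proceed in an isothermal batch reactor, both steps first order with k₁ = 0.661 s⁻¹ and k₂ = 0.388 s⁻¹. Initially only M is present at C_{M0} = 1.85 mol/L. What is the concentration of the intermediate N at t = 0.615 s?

For first-order series with pure M initially, C_N(t) = k₁C_{M0}/(k₂−k₁)·(e^(−k₁t) − e^(−k₂t)).
e^(−k₁t) = e^(−0.661×0.615) = e^(−0.4065) = 0.6660; e^(−k₂t) = e^(−0.2386) = 0.7877.
C_N = 0.661×1.85/(0.388−0.661) × (0.6660−0.7877) = (-4.479)×(-0.1217) = 0.5453 mol/L.

0.545 mol/L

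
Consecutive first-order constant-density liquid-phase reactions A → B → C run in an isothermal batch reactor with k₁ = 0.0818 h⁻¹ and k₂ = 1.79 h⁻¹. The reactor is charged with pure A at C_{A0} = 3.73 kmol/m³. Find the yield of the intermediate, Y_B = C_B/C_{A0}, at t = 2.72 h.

The intermediate concentration in a first-order A→B→C sequence is C_B = k₁C_{A0}(e^(−k₁t) − e^(−k₂t))/(k₂−k₁).
e^(−k₁t) = e^(−0.0818×2.72) = e^(−0.2225) = 0.8005; e^(−k₂t) = e^(−4.869) = 0.007683.
C_B = 0.0818×3.73/(1.79−0.0818) × (0.8005−0.007683) = 0.1786×0.7928 = 0.1416 kmol/m³.
Y_B = C_B/C_{A0} = 0.1416/3.73 = 0.0380.

0.0380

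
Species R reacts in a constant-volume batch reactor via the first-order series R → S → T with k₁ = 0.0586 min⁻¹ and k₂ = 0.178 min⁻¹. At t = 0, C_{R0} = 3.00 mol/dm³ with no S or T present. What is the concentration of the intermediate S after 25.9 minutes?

The intermediate concentration in a first-order A→B→C sequence is C_S = k₁C_{R0}(e^(−k₁t) − e^(−k₂t))/(k₂−k₁).
e^(−k₁t) = e^(−0.0586×25.9) = e^(−1.518) = 0.2192; e^(−k₂t) = e^(−4.610) = 0.009950.
C_S = 0.0586×3.00/(0.178−0.0586) × (0.2192−0.009950) = 1.472×0.2093 = 0.3081 mol/dm³.

0.308 mol/dm³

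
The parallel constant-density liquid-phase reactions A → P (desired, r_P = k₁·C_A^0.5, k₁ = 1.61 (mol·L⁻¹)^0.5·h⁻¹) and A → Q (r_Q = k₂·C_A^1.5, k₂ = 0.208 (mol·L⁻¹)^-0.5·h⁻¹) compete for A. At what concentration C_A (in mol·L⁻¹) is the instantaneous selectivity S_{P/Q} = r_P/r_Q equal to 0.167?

46.3 mol·L⁻¹

S_{P/Q} = (k₁/k₂)·C_A⁻¹ ⇒ C_A = (S·k₂/k₁)^(-1).
= (0.167×0.208/1.61)^(-1) = (0.02158)^(-1) = 46.3 mol·L⁻¹.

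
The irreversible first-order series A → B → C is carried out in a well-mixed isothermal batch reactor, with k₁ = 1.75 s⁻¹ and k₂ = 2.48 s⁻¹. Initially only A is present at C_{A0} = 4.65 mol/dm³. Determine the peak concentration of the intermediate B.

Evaluating C_B at t_opt = ln(k₂/k₁)/(k₂−k₁) gives C_{B,max}/C_{A0} = (k₁/k₂)^[k₂/(k₂−k₁)].
= (1.75/2.48)^(2.48/(2.48−1.75)) = (0.7056)^(3.397) = 0.3059.
C_{B,max} = 0.3059×4.65 = 1.42 mol/dm³.

1.42 mol/dm³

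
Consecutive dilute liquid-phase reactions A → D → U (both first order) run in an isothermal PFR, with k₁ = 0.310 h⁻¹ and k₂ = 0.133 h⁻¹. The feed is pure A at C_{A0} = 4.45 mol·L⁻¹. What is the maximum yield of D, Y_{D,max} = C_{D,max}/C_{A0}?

At the optimum, C_{D,max}/C_{A0} = (k₁/k₂)^[k₂/(k₂−k₁)].
= (0.310/0.133)^(0.133/(0.133−0.310)) = (2.331)^(-0.7514) = 0.5295.

0.529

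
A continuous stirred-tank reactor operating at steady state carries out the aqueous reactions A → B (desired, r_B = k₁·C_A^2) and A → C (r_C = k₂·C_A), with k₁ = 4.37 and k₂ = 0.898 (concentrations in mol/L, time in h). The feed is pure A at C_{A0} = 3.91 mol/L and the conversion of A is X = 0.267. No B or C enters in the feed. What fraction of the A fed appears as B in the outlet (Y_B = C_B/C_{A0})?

Exit C_A = C_{A0}(1−X) = 3.91×0.733 = 2.866 mol/L.
A CSTR operates uniformly at the exit composition, giving r_B = 35.90 and r_C = 2.574 (each k·C_A^n at C_A = 2.866).
Fraction of consumed A going to B: r_B/(r_B+r_C) = 0.9331.
C_B = 0.9331·C_{A0}·X = 0.9331×3.91×0.267 = 0.974 mol/L; Y_B = C_B/C_{A0} = 0.249.

0.249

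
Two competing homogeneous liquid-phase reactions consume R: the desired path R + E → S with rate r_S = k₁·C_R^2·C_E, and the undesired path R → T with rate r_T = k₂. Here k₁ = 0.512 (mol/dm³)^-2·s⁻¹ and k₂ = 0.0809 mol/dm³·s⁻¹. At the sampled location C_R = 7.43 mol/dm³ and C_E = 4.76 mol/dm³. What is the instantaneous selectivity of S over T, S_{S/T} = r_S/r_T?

1663

S_{S/T} = r_S/r_T = (k₁·C_R^2·C_E)/(k₂) = (k₁/k₂)·C_R^2·C_E.
= (0.512×7.430^2×4.760) / (0.0809) = 134.5/0.08090 = 1663.
Since the desired path is higher order in R, keeping C_R high (PFR or concentrated feed) favours S.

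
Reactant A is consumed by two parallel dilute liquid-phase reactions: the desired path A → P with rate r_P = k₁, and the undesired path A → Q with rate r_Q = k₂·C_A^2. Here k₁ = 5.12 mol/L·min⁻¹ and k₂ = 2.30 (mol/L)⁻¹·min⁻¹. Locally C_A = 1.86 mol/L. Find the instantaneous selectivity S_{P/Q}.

S_{P/Q} = r_P/r_Q = (k₁)/(k₂·C_A^2) = (k₁/k₂)·C_A^-2.
= (5.12) / (2.30×1.860^2) = 5.120/7.957 = 0.643.

0.643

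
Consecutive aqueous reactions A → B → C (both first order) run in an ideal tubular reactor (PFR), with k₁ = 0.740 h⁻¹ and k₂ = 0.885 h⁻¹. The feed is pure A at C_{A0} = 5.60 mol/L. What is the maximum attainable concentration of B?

1.88 mol/L

For a first-order series the maximum intermediate yield is C_{B,max}/C_{A0} = (k₁/k₂)^[k₂/(k₂−k₁)].
= (0.740/0.885)^(0.885/(0.885−0.740)) = (0.8362)^(6.103) = 0.3355.
C_{B,max} = 0.3355×5.60 = 1.88 mol/L.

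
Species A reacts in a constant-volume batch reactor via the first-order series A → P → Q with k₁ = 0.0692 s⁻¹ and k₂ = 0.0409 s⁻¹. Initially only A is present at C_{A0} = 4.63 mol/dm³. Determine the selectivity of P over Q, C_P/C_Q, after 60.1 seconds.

The intermediate concentration in a first-order A→B→C sequence is C_P = k₁C_{A0}(e^(−k₁t) − e^(−k₂t))/(k₂−k₁).
e^(−k₁t) = e^(−0.0692×60.1) = e^(−4.159) = 0.01562; e^(−k₂t) = e^(−2.458) = 0.08560.
C_P = 0.0692×4.63/(0.0409−0.0692) × (0.01562−0.08560) = (-11.32)×(-0.06997) = 0.7922 mol/dm³.
C_A = C_{A0}e^(−k₁t) = 0.07234 mol/dm³, so C_Q = C_{A0}−C_A−C_P = 3.765 mol/dm³; C_P/C_Q = 0.210.

0.210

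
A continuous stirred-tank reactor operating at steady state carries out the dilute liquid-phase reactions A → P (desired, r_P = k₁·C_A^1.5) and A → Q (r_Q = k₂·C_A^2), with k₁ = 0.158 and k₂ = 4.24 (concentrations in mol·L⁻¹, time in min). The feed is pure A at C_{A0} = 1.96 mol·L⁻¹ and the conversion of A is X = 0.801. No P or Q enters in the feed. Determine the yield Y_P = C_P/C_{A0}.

0.0451

Exit C_A = C_{A0}(1−X) = 1.96×0.199 = 0.3900 mol·L⁻¹.
Rates in a CSTR are evaluated at the outlet concentration: r_P = 0.158×0.3900^1.5 = 0.03849, r_Q = 4.24×0.3900^2 = 0.6450.
Fraction of consumed A going to P: r_P/(r_P+r_Q) = 0.05631.
C_P = 0.05631·C_{A0}·X = 0.05631×1.96×0.801 = 0.0884 mol·L⁻¹; Y_P = C_P/C_{A0} = 0.0451.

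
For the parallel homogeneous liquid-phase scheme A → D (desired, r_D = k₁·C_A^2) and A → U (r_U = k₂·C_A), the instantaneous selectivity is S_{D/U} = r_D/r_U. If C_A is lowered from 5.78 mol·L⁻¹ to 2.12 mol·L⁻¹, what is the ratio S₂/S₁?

S_{D/U} = (k₁/k₂)·C_A, so S₂/S₁ = (C_{A,2}/C_{A,1}).
= 2.12/5.78 = 0.367.
Selectivity toward D falls as C_A falls — high-concentration operation is favoured.

0.367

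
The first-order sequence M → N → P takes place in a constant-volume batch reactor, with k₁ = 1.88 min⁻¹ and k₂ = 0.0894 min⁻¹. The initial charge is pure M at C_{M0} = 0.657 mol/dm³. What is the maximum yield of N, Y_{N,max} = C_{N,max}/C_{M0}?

0.859

For a first-order series the maximum intermediate yield is C_{N,max}/C_{M0} = (k₁/k₂)^[k₂/(k₂−k₁)].
= (1.88/0.0894)^(0.0894/(0.0894−1.88)) = (21.03)^(-0.04993) = 0.8589.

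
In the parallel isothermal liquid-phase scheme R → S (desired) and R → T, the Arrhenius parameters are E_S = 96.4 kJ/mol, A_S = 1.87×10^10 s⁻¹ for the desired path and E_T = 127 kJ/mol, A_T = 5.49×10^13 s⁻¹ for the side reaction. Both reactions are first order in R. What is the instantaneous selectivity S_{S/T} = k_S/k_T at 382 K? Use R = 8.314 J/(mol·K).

k_S/k_T = (A_S/A_T)·exp[−(E_S−E_T)/(RT)] = (A_S/A_T)·exp[(E_T−E_S)/(RT)].
(E_T−E_S)/(RT) = (127−96.4)×10³/(8.314×382) = 30600/3176 = 9.635.
k_S/k_T = (1.87×10^10/5.49×10^13)·exp(9.635) = 3.406×10^-4 × 15289 = 5.21.

5.21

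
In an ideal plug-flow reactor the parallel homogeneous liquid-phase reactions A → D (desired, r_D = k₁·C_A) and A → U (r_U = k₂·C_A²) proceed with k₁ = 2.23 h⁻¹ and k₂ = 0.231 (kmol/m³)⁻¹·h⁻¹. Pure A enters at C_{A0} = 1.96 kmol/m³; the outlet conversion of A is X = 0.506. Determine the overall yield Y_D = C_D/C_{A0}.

0.440

C_A = C_{A0}(1−X) = 0.9682 kmol/m³.
Along a PFR/batch, dC_D/dC_A = −r_D/(r_D+r_U) = −k₁/(k₁+k₂·C_A).
Integrating from C_{A0} to C_A: C_D = (2.23/0.231)·ln[(2.23+0.231·1.96)/(2.23+0.231·0.968)] = 9.654·ln(2.683/2.454) = 0.8617 kmol/m³.
Y_D = C_D/C_{A0} = 0.8617/1.96 = 0.440.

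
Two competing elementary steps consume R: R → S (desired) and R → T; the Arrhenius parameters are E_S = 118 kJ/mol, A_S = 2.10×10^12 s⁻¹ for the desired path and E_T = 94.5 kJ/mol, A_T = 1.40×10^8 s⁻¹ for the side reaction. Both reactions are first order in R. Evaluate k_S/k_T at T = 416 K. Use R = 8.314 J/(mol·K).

With equal orders, S_{S/T} = k_S/k_T = (A_S/A_T)·exp[(E_T−E_S)/(RT)].
(E_T−E_S)/(RT) = (94.5−118)×10³/(8.314×416) = -23500/3459 = -6.795.
k_S/k_T = (2.10×10^12/1.40×10^8)·exp(-6.795) = 15000 × 0.001120 = 16.8.

16.8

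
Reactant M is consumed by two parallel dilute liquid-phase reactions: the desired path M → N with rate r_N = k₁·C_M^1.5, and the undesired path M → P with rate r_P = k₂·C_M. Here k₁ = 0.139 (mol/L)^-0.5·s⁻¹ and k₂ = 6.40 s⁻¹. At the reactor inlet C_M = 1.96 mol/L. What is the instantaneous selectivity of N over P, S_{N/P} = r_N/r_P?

S_{N/P} = r_N/r_P = (k₁·C_M^1.5)/(k₂·C_M) = (k₁/k₂)·C_M^0.5.
= (0.139×1.960^1.5) / (6.40×1.960) = 0.3814/12.54 = 0.0304.
Since the desired path is higher order in M, keeping C_M high (PFR or concentrated feed) favours N.

0.0304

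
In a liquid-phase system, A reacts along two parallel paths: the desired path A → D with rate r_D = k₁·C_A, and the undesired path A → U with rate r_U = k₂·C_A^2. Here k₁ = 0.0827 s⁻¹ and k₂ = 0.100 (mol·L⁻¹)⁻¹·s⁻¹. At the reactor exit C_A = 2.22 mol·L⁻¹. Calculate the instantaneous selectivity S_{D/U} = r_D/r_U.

0.373

S_{D/U} = r_D/r_U = (k₁·C_A)/(k₂·C_A^2) = (k₁/k₂)·C_A⁻¹.
= (0.0827×2.220) / (0.100×2.220^2) = 0.1836/0.4928 = 0.373.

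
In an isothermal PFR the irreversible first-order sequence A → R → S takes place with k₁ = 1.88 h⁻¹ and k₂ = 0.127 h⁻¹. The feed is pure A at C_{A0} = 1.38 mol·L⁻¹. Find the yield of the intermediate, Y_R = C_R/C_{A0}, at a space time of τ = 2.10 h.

0.801

For first-order series with pure A initially, C_R(τ) = k₁C_{A0}/(k₂−k₁)·(e^(−k₁τ) − e^(−k₂τ)).
e^(−k₁τ) = e^(−1.88×2.10) = e^(−3.948) = 0.01929; e^(−k₂τ) = e^(−0.2667) = 0.7659.
C_R = 1.88×1.38/(0.127−1.88) × (0.01929−0.7659) = (-1.480)×(-0.7466) = 1.105 mol·L⁻¹.
Y_R = C_R/C_{A0} = 1.105/1.38 = 0.801.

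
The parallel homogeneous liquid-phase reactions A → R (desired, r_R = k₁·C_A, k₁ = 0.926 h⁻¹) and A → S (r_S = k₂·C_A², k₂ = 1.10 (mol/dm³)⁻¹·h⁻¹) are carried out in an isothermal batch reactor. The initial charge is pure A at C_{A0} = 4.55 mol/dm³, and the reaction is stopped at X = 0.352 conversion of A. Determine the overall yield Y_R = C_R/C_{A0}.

C_A = C_{A0}(1−X) = 2.948 mol/dm³.
Along a PFR/batch, dC_R/dC_A = −r_R/(r_R+r_S) = −k₁/(k₁+k₂·C_A).
Integrating from C_{A0} to C_A: C_R = (0.926/1.10)·ln[(0.926+1.10·4.55)/(0.926+1.10·2.95)] = 0.8418·ln(5.931/4.169) = 0.2967 mol/dm³.
Y_R = C_R/C_{A0} = 0.2967/4.55 = 0.0652.

0.0652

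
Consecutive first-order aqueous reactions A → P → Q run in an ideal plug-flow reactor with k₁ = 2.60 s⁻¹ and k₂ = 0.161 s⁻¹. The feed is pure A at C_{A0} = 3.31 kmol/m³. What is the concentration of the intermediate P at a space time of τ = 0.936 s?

2.73 kmol/m³

For first-order series with pure A initially, C_P(τ) = k₁C_{A0}/(k₂−k₁)·(e^(−k₁τ) − e^(−k₂τ)).
e^(−k₁τ) = e^(−2.60×0.936) = e^(−2.434) = 0.08772; e^(−k₂τ) = e^(−0.1507) = 0.8601.
C_P = 2.60×3.31/(0.161−2.60) × (0.08772−0.8601) = (-3.528)×(-0.7724) = 2.725 kmol/m³.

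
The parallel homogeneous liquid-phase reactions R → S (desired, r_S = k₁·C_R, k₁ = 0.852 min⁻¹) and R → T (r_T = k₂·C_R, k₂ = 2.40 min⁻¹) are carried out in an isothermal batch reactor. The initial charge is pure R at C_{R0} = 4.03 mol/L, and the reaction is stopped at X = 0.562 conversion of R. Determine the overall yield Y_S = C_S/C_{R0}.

C_R = C_{R0}(1−X) = 1.765 mol/L.
Both paths are first order in R, so the instantaneous fraction to S is constant: dC_S/d(−C_R) = k₁/(k₁+k₂) = 0.2620.
C_S = 0.2620·(C_{R0}−C_R) = 0.2620×2.265 = 0.593 mol/L.
Y_S = C_S/C_{R0} = 0.5934/4.03 = 0.147.

0.147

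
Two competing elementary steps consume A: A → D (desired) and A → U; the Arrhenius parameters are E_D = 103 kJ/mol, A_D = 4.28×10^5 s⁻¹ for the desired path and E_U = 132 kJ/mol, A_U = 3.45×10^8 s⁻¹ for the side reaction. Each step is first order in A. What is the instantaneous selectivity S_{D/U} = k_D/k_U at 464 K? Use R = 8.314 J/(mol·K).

2.28

Since both paths have the same order in A, the concentration cancels and S_{D/U} = k_D/k_U = (A_D/A_U)·exp[(E_U−E_D)/(RT)].
(E_U−E_D)/(RT) = (132−103)×10³/(8.314×464) = 29000/3858 = 7.517.
k_D/k_U = (4.28×10^5/3.45×10^8)·exp(7.517) = 0.001241 × 1840 = 2.28.
Since E_D < E_U, lowering the temperature improves selectivity toward D.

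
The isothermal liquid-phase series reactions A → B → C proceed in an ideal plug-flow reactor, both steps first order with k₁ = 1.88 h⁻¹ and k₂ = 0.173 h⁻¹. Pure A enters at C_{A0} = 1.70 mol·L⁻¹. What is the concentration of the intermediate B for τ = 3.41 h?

1.03 mol·L⁻¹

For first-order series with pure A initially, C_B(τ) = k₁C_{A0}/(k₂−k₁)·(e^(−k₁τ) − e^(−k₂τ)).
e^(−k₁τ) = e^(−1.88×3.41) = e^(−6.411) = 0.001644; e^(−k₂τ) = e^(−0.5899) = 0.5544.
C_B = 1.88×1.70/(0.173−1.88) × (0.001644−0.5544) = (-1.872)×(-0.5527) = 1.035 mol·L⁻¹.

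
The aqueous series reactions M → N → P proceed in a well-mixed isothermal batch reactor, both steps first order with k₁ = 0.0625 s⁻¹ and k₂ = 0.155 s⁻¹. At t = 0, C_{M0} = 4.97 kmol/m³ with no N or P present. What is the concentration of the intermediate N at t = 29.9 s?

For first-order series with pure M initially, C_N(t) = k₁C_{M0}/(k₂−k₁)·(e^(−k₁t) − e^(−k₂t)).
e^(−k₁t) = e^(−0.0625×29.9) = e^(−1.869) = 0.1543; e^(−k₂t) = e^(−4.635) = 0.009711.
C_N = 0.0625×4.97/(0.155−0.0625) × (0.1543−0.009711) = 3.358×0.1446 = 0.4856 kmol/m³.

0.486 kmol/m³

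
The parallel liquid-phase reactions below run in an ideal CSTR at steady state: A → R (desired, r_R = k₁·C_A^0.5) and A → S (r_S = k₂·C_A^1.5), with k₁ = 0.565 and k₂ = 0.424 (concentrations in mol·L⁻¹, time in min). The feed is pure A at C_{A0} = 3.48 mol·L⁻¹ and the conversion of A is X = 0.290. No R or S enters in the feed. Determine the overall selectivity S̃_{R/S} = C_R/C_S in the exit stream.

0.539

Exit C_A = C_{A0}(1−X) = 3.48×0.710 = 2.471 mol·L⁻¹.
In a CSTR the entire volume is at exit conditions, so r_R = 0.565×2.471^0.5 = 0.8881 and r_S = 0.424×2.471^1.5 = 1.647.
Overall selectivity = C_R/C_S = r_Rτ/(r_Sτ) = r_R/r_S = 0.539.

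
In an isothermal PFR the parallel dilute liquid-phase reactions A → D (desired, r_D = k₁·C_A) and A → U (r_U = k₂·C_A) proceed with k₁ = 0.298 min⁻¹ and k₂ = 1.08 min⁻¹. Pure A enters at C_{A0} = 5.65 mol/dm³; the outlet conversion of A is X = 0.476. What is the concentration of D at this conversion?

C_A = C_{A0}(1−X) = 2.961 mol/dm³.
Both paths are first order in A, so the instantaneous fraction to D is constant: dC_D/d(−C_A) = k₁/(k₁+k₂) = 0.2163.
C_D = 0.2163·(C_{A0}−C_A) = 0.2163×2.689 = 0.582 mol/dm³.

0.582 mol/dm³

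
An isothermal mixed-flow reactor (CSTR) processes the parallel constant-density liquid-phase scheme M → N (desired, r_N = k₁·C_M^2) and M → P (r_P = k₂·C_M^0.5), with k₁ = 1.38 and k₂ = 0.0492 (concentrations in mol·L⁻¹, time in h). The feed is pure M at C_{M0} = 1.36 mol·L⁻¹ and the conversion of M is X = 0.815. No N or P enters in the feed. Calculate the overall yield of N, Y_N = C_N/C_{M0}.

Exit C_M = C_{M0}(1−X) = 1.36×0.185 = 0.2516 mol·L⁻¹.
A CSTR operates uniformly at the exit composition, giving r_N = 0.08736 and r_P = 0.02468 (each k·C_M^n at C_M = 0.2516).
Fraction of consumed M going to N: r_N/(r_N+r_P) = 0.7797.
C_N = 0.7797·C_{M0}·X = 0.7797×1.36×0.815 = 0.864 mol·L⁻¹; Y_N = C_N/C_{M0} = 0.635.

0.635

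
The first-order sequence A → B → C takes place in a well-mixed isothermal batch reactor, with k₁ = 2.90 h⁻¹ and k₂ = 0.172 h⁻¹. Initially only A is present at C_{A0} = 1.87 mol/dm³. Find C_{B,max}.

For a first-order series the maximum intermediate yield is C_{B,max}/C_{A0} = (k₁/k₂)^[k₂/(k₂−k₁)].
= (2.90/0.172)^(0.172/(0.172−2.90)) = (16.86)^(-0.06305) = 0.8368.
C_{B,max} = 0.8368×1.87 = 1.56 mol/dm³.

1.56 mol/dm³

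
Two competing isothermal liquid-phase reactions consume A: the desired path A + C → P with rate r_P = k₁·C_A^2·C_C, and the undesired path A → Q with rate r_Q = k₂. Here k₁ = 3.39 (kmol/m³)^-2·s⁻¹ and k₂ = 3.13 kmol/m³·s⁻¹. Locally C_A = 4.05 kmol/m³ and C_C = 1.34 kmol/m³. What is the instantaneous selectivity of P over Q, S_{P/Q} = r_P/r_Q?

23.8

S_{P/Q} = r_P/r_Q = (k₁·C_A^2·C_C)/(k₂) = (k₁/k₂)·C_A^2·C_C.
= (3.39×4.050^2×1.340) / (3.13) = 74.51/3.130 = 23.8.
Since the desired path is higher order in A, keeping C_A high (PFR or concentrated feed) favours P.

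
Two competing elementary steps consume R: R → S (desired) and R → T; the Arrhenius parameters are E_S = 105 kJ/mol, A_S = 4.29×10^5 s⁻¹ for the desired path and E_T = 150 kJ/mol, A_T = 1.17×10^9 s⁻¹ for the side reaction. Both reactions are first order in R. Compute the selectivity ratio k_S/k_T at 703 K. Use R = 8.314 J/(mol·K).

0.809

Since both paths have the same order in R, the concentration cancels and S_{S/T} = k_S/k_T = (A_S/A_T)·exp[(E_T−E_S)/(RT)].
(E_T−E_S)/(RT) = (150−105)×10³/(8.314×703) = 45000/5845 = 7.699.
k_S/k_T = (4.29×10^5/1.17×10^9)·exp(7.699) = 3.667×10^-4 × 2207 = 0.809.
Since E_S < E_T, lowering the temperature improves selectivity toward S.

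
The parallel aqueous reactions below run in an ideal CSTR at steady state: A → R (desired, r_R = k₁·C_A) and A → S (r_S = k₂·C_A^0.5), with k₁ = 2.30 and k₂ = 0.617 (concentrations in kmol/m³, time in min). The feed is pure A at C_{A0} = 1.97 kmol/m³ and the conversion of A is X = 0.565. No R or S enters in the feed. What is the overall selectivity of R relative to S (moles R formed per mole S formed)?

3.45

Exit C_A = C_{A0}(1−X) = 1.97×0.435 = 0.8570 kmol/m³.
A CSTR operates uniformly at the exit composition, giving r_R = 1.971 and r_S = 0.5712 (each k·C_A^n at C_A = 0.8570).
Overall selectivity = C_R/C_S = r_Rτ/(r_Sτ) = r_R/r_S = 3.45.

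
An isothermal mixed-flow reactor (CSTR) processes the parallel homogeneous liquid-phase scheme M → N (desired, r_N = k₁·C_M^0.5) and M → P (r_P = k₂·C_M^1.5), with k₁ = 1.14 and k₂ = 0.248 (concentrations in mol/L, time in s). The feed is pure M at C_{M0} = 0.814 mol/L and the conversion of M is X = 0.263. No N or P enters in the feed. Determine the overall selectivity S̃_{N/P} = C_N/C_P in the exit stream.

Exit C_M = C_{M0}(1−X) = 0.814×0.737 = 0.5999 mol/L.
In a CSTR the entire volume is at exit conditions, so r_N = 1.14×0.5999^0.5 = 0.8830 and r_P = 0.248×0.5999^1.5 = 0.1152.
Overall selectivity = C_N/C_P = r_Nτ/(r_Pτ) = r_N/r_P = 7.66.

7.66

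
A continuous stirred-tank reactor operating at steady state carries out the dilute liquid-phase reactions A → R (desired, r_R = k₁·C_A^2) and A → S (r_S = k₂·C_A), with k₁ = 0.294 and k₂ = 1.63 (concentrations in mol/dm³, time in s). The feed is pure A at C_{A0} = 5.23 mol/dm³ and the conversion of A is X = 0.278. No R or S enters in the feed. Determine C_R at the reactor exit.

Exit C_A = C_{A0}(1−X) = 5.23×0.722 = 3.776 mol/dm³.
Rates in a CSTR are evaluated at the outlet concentration: r_R = 0.294×3.776^2 = 4.192, r_S = 1.63×3.776 = 6.155.
Fraction of consumed A going to R: r_R/(r_R+r_S) = 0.4051.
C_R = 0.4051·C_{A0}·X = 0.4051×5.23×0.278 = 0.589 mol/dm³.

0.589 mol/dm³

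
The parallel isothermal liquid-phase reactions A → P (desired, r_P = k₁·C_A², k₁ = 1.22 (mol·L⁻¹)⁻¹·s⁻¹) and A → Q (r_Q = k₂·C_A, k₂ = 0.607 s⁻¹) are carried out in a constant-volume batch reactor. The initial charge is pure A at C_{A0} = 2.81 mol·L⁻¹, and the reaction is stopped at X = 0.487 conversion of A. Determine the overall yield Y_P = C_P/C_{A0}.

0.392

C_A = C_{A0}(1−X) = 1.442 mol·L⁻¹.
Along a PFR/batch, dC_Q/dC_A = −r_Q/(r_P+r_Q) = −k₂/(k₂+k₁·C_A).
Integrating from C_{A0} to C_A: C_Q = (0.607/1.22)·ln[(0.607+1.22·2.81)/(0.607+1.22·1.44)] = 0.4975·ln(4.035/2.366) = 0.2657 mol·L⁻¹.
Then C_P = (C_{A0}−C_A) − C_Q = 1.368 − 0.2657 = 1.103 mol·L⁻¹.
Y_P = C_P/C_{A0} = 1.103/2.81 = 0.392.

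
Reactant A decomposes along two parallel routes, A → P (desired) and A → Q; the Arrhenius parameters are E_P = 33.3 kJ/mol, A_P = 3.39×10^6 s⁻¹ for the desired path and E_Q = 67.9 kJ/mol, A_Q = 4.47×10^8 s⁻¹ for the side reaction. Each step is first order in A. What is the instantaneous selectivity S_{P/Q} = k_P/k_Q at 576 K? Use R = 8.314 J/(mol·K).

With equal orders, S_{P/Q} = k_P/k_Q = (A_P/A_Q)·exp[(E_Q−E_P)/(RT)].
(E_Q−E_P)/(RT) = (67.9−33.3)×10³/(8.314×576) = 34600/4789 = 7.225.
k_P/k_Q = (3.39×10^6/4.47×10^8)·exp(7.225) = 0.007584 × 1373 = 10.4.

10.4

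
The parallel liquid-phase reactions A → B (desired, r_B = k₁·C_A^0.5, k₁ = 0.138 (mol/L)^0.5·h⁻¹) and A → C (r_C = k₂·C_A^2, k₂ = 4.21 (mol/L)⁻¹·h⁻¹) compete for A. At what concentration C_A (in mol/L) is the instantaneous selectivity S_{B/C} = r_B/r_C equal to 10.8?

0.0210 mol/L

S_{B/C} = (k₁/k₂)·C_A^-1.5 ⇒ C_A = (S·k₂/k₁)^(1/(-1.5)).
= (10.8×4.21/0.138)^(-0.6667) = (329.5)^(-0.6667) = 0.0210 mol/L.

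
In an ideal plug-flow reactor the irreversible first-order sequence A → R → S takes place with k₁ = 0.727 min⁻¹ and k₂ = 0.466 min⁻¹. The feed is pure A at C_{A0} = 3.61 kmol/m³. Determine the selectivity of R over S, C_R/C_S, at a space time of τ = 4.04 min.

For first-order series with pure A initially, C_R(τ) = k₁C_{A0}/(k₂−k₁)·(e^(−k₁τ) − e^(−k₂τ)).
e^(−k₁τ) = e^(−0.727×4.04) = e^(−2.937) = 0.05302; e^(−k₂τ) = e^(−1.883) = 0.1522.
C_R = 0.727×3.61/(0.466−0.727) × (0.05302−0.1522) = (-10.06)×(-0.09917) = 0.9972 kmol/m³.
C_A = C_{A0}e^(−k₁τ) = 0.1914 kmol/m³, so C_S = C_{A0}−C_A−C_R = 2.421 kmol/m³; C_R/C_S = 0.412.

0.412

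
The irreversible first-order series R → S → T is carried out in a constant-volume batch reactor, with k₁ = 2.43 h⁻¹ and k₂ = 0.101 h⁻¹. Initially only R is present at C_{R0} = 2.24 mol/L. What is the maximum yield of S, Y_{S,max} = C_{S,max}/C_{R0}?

For a first-order series the maximum intermediate yield is C_{S,max}/C_{R0} = (k₁/k₂)^[k₂/(k₂−k₁)].
= (2.43/0.101)^(0.101/(0.101−2.43)) = (24.06)^(-0.04337) = 0.8712.

0.871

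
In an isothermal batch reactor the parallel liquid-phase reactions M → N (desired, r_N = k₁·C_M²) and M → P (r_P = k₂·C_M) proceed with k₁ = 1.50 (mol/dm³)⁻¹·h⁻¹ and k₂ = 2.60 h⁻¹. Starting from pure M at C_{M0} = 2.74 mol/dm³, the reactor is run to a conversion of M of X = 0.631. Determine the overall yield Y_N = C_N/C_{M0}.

C_M = C_{M0}(1−X) = 1.011 mol/dm³.
Along a PFR/batch, dC_P/dC_M = −r_P/(r_N+r_P) = −k₂/(k₂+k₁·C_M).
Integrating from C_{M0} to C_M: C_P = (2.60/1.50)·ln[(2.60+1.50·2.74)/(2.60+1.50·1.01)] = 1.733·ln(6.710/4.117) = 0.8469 mol/dm³.
Then C_N = (C_{M0}−C_M) − C_P = 1.729 − 0.8469 = 0.8821 mol/dm³.
Y_N = C_N/C_{M0} = 0.8821/2.74 = 0.322.

0.322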